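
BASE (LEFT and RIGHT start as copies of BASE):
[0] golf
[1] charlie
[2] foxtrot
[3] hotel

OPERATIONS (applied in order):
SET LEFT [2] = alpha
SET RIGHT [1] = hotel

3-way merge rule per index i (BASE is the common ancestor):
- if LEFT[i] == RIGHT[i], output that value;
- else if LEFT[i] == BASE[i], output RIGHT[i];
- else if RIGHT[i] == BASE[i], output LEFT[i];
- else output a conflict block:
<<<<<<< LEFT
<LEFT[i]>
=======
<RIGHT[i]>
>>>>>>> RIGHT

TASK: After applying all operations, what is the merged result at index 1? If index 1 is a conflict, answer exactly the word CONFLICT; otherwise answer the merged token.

Answer: hotel

Derivation:
Final LEFT:  [golf, charlie, alpha, hotel]
Final RIGHT: [golf, hotel, foxtrot, hotel]
i=0: L=golf R=golf -> agree -> golf
i=1: L=charlie=BASE, R=hotel -> take RIGHT -> hotel
i=2: L=alpha, R=foxtrot=BASE -> take LEFT -> alpha
i=3: L=hotel R=hotel -> agree -> hotel
Index 1 -> hotel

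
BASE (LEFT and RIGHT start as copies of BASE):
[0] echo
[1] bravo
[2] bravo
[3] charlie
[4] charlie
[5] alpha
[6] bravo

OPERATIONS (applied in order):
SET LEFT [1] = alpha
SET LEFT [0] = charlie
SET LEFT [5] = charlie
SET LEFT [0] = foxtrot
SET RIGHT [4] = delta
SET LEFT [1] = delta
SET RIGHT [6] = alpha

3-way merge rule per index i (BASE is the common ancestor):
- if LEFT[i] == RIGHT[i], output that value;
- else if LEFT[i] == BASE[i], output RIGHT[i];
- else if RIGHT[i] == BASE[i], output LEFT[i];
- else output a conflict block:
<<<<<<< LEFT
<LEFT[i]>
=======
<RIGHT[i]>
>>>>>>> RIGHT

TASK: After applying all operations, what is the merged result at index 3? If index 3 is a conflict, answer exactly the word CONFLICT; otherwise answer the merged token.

Answer: charlie

Derivation:
Final LEFT:  [foxtrot, delta, bravo, charlie, charlie, charlie, bravo]
Final RIGHT: [echo, bravo, bravo, charlie, delta, alpha, alpha]
i=0: L=foxtrot, R=echo=BASE -> take LEFT -> foxtrot
i=1: L=delta, R=bravo=BASE -> take LEFT -> delta
i=2: L=bravo R=bravo -> agree -> bravo
i=3: L=charlie R=charlie -> agree -> charlie
i=4: L=charlie=BASE, R=delta -> take RIGHT -> delta
i=5: L=charlie, R=alpha=BASE -> take LEFT -> charlie
i=6: L=bravo=BASE, R=alpha -> take RIGHT -> alpha
Index 3 -> charlie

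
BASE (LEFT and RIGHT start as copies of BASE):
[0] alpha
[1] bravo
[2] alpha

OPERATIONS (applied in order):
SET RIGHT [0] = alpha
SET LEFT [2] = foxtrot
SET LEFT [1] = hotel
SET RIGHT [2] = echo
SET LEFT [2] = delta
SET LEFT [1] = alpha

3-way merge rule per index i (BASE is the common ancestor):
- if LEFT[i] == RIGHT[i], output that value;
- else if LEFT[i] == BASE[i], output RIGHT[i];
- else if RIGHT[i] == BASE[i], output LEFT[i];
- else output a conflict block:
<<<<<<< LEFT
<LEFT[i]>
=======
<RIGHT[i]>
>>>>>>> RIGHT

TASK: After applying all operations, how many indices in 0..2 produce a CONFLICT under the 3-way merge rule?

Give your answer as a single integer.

Answer: 1

Derivation:
Final LEFT:  [alpha, alpha, delta]
Final RIGHT: [alpha, bravo, echo]
i=0: L=alpha R=alpha -> agree -> alpha
i=1: L=alpha, R=bravo=BASE -> take LEFT -> alpha
i=2: BASE=alpha L=delta R=echo all differ -> CONFLICT
Conflict count: 1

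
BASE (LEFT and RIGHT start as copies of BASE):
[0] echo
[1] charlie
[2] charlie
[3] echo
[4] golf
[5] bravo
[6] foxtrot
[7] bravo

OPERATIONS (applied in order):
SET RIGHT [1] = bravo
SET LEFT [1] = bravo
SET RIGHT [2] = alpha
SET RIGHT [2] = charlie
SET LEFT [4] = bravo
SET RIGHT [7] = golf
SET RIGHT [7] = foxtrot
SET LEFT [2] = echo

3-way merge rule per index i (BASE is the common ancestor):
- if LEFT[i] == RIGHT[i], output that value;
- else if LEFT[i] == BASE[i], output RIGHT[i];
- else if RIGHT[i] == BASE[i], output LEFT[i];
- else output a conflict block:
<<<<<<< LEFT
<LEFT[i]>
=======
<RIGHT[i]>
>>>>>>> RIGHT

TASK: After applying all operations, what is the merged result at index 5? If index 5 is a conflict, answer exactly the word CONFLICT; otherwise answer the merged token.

Answer: bravo

Derivation:
Final LEFT:  [echo, bravo, echo, echo, bravo, bravo, foxtrot, bravo]
Final RIGHT: [echo, bravo, charlie, echo, golf, bravo, foxtrot, foxtrot]
i=0: L=echo R=echo -> agree -> echo
i=1: L=bravo R=bravo -> agree -> bravo
i=2: L=echo, R=charlie=BASE -> take LEFT -> echo
i=3: L=echo R=echo -> agree -> echo
i=4: L=bravo, R=golf=BASE -> take LEFT -> bravo
i=5: L=bravo R=bravo -> agree -> bravo
i=6: L=foxtrot R=foxtrot -> agree -> foxtrot
i=7: L=bravo=BASE, R=foxtrot -> take RIGHT -> foxtrot
Index 5 -> bravo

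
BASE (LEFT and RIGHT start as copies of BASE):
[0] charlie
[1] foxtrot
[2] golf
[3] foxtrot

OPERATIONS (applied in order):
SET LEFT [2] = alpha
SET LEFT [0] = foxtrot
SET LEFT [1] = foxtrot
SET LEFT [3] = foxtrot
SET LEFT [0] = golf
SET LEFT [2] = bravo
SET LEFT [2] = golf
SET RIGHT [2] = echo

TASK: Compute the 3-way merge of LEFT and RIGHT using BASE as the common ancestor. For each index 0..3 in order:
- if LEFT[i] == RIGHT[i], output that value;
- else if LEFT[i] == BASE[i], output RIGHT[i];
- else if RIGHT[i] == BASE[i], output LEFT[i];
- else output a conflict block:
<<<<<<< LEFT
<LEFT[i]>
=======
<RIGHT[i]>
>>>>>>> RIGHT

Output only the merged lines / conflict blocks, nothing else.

Answer: golf
foxtrot
echo
foxtrot

Derivation:
Final LEFT:  [golf, foxtrot, golf, foxtrot]
Final RIGHT: [charlie, foxtrot, echo, foxtrot]
i=0: L=golf, R=charlie=BASE -> take LEFT -> golf
i=1: L=foxtrot R=foxtrot -> agree -> foxtrot
i=2: L=golf=BASE, R=echo -> take RIGHT -> echo
i=3: L=foxtrot R=foxtrot -> agree -> foxtrot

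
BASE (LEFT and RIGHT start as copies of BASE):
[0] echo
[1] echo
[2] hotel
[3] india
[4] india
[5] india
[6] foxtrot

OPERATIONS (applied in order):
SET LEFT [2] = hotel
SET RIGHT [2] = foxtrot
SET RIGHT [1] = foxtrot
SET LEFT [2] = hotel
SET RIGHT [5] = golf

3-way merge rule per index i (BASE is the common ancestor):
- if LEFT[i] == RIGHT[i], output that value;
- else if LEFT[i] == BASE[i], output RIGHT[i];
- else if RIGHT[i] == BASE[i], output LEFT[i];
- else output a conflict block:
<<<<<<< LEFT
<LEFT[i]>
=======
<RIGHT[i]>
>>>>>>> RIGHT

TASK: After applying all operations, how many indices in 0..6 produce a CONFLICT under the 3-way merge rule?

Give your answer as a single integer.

Answer: 0

Derivation:
Final LEFT:  [echo, echo, hotel, india, india, india, foxtrot]
Final RIGHT: [echo, foxtrot, foxtrot, india, india, golf, foxtrot]
i=0: L=echo R=echo -> agree -> echo
i=1: L=echo=BASE, R=foxtrot -> take RIGHT -> foxtrot
i=2: L=hotel=BASE, R=foxtrot -> take RIGHT -> foxtrot
i=3: L=india R=india -> agree -> india
i=4: L=india R=india -> agree -> india
i=5: L=india=BASE, R=golf -> take RIGHT -> golf
i=6: L=foxtrot R=foxtrot -> agree -> foxtrot
Conflict count: 0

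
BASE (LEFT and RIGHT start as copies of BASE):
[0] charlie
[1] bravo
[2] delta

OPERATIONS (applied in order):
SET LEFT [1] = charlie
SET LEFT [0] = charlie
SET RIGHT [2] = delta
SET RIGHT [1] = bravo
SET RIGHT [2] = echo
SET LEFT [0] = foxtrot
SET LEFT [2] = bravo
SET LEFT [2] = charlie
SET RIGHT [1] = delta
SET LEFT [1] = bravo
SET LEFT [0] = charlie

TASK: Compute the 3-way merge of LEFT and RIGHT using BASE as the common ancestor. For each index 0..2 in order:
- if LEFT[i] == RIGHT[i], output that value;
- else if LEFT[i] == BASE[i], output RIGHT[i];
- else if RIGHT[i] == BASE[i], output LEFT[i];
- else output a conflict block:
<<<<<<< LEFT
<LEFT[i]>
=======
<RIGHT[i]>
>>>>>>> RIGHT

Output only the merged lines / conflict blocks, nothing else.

Final LEFT:  [charlie, bravo, charlie]
Final RIGHT: [charlie, delta, echo]
i=0: L=charlie R=charlie -> agree -> charlie
i=1: L=bravo=BASE, R=delta -> take RIGHT -> delta
i=2: BASE=delta L=charlie R=echo all differ -> CONFLICT

Answer: charlie
delta
<<<<<<< LEFT
charlie
=======
echo
>>>>>>> RIGHT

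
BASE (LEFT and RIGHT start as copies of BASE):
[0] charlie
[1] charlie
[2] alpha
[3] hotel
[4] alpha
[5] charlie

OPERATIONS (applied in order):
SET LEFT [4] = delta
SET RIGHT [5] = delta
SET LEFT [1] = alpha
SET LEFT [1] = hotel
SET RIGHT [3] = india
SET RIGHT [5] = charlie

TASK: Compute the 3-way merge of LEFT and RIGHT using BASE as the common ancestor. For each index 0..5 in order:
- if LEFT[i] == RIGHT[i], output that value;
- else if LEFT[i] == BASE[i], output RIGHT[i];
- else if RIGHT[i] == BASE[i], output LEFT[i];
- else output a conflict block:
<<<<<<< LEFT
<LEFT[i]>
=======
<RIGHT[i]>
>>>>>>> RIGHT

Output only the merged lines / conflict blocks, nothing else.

Final LEFT:  [charlie, hotel, alpha, hotel, delta, charlie]
Final RIGHT: [charlie, charlie, alpha, india, alpha, charlie]
i=0: L=charlie R=charlie -> agree -> charlie
i=1: L=hotel, R=charlie=BASE -> take LEFT -> hotel
i=2: L=alpha R=alpha -> agree -> alpha
i=3: L=hotel=BASE, R=india -> take RIGHT -> india
i=4: L=delta, R=alpha=BASE -> take LEFT -> delta
i=5: L=charlie R=charlie -> agree -> charlie

Answer: charlie
hotel
alpha
india
delta
charlie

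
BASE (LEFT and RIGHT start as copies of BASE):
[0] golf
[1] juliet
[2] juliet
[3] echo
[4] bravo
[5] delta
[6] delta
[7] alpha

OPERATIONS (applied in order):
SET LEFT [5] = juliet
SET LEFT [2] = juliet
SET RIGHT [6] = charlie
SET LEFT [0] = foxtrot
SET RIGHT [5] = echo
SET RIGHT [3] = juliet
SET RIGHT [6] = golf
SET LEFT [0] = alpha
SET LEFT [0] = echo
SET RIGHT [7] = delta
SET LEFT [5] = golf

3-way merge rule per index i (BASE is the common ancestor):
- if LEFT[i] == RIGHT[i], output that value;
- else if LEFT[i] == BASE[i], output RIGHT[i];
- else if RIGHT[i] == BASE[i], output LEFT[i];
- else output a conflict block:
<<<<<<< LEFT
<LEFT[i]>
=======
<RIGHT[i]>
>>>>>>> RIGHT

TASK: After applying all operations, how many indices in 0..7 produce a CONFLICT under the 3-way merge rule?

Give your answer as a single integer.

Answer: 1

Derivation:
Final LEFT:  [echo, juliet, juliet, echo, bravo, golf, delta, alpha]
Final RIGHT: [golf, juliet, juliet, juliet, bravo, echo, golf, delta]
i=0: L=echo, R=golf=BASE -> take LEFT -> echo
i=1: L=juliet R=juliet -> agree -> juliet
i=2: L=juliet R=juliet -> agree -> juliet
i=3: L=echo=BASE, R=juliet -> take RIGHT -> juliet
i=4: L=bravo R=bravo -> agree -> bravo
i=5: BASE=delta L=golf R=echo all differ -> CONFLICT
i=6: L=delta=BASE, R=golf -> take RIGHT -> golf
i=7: L=alpha=BASE, R=delta -> take RIGHT -> delta
Conflict count: 1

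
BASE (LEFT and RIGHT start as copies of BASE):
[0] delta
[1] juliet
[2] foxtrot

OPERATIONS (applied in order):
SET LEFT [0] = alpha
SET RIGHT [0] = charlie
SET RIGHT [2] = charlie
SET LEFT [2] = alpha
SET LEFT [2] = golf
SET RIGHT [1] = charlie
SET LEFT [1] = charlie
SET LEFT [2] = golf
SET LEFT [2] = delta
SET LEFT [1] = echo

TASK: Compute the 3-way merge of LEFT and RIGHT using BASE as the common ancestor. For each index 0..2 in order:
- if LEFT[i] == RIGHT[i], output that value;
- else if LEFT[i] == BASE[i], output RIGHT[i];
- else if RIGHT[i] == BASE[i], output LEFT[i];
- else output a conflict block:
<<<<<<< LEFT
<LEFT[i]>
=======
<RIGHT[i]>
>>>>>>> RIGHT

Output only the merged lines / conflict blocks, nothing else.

Final LEFT:  [alpha, echo, delta]
Final RIGHT: [charlie, charlie, charlie]
i=0: BASE=delta L=alpha R=charlie all differ -> CONFLICT
i=1: BASE=juliet L=echo R=charlie all differ -> CONFLICT
i=2: BASE=foxtrot L=delta R=charlie all differ -> CONFLICT

Answer: <<<<<<< LEFT
alpha
=======
charlie
>>>>>>> RIGHT
<<<<<<< LEFT
echo
=======
charlie
>>>>>>> RIGHT
<<<<<<< LEFT
delta
=======
charlie
>>>>>>> RIGHT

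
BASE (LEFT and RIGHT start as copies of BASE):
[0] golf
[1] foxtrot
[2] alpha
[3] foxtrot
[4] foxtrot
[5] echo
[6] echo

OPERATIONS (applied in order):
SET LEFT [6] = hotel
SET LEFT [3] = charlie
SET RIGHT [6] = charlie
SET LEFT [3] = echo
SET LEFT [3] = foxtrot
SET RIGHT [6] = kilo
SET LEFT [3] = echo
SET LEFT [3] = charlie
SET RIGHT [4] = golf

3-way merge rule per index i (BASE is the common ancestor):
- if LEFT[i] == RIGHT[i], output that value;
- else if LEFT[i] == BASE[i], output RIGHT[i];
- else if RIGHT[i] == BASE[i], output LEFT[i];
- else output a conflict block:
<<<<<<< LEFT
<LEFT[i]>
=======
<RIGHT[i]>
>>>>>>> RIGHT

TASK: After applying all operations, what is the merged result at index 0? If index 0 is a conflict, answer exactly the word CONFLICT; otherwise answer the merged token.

Final LEFT:  [golf, foxtrot, alpha, charlie, foxtrot, echo, hotel]
Final RIGHT: [golf, foxtrot, alpha, foxtrot, golf, echo, kilo]
i=0: L=golf R=golf -> agree -> golf
i=1: L=foxtrot R=foxtrot -> agree -> foxtrot
i=2: L=alpha R=alpha -> agree -> alpha
i=3: L=charlie, R=foxtrot=BASE -> take LEFT -> charlie
i=4: L=foxtrot=BASE, R=golf -> take RIGHT -> golf
i=5: L=echo R=echo -> agree -> echo
i=6: BASE=echo L=hotel R=kilo all differ -> CONFLICT
Index 0 -> golf

Answer: golf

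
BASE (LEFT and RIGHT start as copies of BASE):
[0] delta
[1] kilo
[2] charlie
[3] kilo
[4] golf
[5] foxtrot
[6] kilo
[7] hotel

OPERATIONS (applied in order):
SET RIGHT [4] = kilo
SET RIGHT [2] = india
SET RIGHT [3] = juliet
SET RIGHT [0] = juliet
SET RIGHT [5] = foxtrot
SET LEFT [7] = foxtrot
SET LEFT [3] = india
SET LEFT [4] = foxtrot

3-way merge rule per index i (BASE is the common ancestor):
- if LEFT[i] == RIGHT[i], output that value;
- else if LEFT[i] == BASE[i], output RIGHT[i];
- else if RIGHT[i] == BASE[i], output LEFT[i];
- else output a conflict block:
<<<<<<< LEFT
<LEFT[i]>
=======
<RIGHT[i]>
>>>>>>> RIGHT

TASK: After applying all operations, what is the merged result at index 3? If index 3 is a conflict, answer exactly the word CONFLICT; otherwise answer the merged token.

Answer: CONFLICT

Derivation:
Final LEFT:  [delta, kilo, charlie, india, foxtrot, foxtrot, kilo, foxtrot]
Final RIGHT: [juliet, kilo, india, juliet, kilo, foxtrot, kilo, hotel]
i=0: L=delta=BASE, R=juliet -> take RIGHT -> juliet
i=1: L=kilo R=kilo -> agree -> kilo
i=2: L=charlie=BASE, R=india -> take RIGHT -> india
i=3: BASE=kilo L=india R=juliet all differ -> CONFLICT
i=4: BASE=golf L=foxtrot R=kilo all differ -> CONFLICT
i=5: L=foxtrot R=foxtrot -> agree -> foxtrot
i=6: L=kilo R=kilo -> agree -> kilo
i=7: L=foxtrot, R=hotel=BASE -> take LEFT -> foxtrot
Index 3 -> CONFLICT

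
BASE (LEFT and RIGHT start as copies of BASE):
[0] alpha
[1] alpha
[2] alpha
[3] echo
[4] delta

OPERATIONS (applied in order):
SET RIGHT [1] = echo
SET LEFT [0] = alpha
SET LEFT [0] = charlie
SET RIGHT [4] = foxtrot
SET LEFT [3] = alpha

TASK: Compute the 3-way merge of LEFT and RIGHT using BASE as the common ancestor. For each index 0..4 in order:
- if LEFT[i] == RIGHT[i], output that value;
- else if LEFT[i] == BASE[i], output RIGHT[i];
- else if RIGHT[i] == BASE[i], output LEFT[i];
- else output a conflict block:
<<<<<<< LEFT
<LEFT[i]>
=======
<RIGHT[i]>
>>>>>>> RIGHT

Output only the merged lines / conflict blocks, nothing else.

Answer: charlie
echo
alpha
alpha
foxtrot

Derivation:
Final LEFT:  [charlie, alpha, alpha, alpha, delta]
Final RIGHT: [alpha, echo, alpha, echo, foxtrot]
i=0: L=charlie, R=alpha=BASE -> take LEFT -> charlie
i=1: L=alpha=BASE, R=echo -> take RIGHT -> echo
i=2: L=alpha R=alpha -> agree -> alpha
i=3: L=alpha, R=echo=BASE -> take LEFT -> alpha
i=4: L=delta=BASE, R=foxtrot -> take RIGHT -> foxtrot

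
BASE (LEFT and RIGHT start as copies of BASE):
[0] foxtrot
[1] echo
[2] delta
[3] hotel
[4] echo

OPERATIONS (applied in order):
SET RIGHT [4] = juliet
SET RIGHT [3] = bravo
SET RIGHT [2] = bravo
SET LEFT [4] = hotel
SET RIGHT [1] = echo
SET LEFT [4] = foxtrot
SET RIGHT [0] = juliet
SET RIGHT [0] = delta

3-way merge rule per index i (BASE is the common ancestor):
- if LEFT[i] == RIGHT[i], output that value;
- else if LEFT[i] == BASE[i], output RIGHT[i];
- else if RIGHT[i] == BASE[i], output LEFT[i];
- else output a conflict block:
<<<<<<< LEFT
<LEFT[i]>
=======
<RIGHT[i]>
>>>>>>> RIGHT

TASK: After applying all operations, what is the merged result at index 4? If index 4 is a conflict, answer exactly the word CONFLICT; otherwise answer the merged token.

Final LEFT:  [foxtrot, echo, delta, hotel, foxtrot]
Final RIGHT: [delta, echo, bravo, bravo, juliet]
i=0: L=foxtrot=BASE, R=delta -> take RIGHT -> delta
i=1: L=echo R=echo -> agree -> echo
i=2: L=delta=BASE, R=bravo -> take RIGHT -> bravo
i=3: L=hotel=BASE, R=bravo -> take RIGHT -> bravo
i=4: BASE=echo L=foxtrot R=juliet all differ -> CONFLICT
Index 4 -> CONFLICT

Answer: CONFLICT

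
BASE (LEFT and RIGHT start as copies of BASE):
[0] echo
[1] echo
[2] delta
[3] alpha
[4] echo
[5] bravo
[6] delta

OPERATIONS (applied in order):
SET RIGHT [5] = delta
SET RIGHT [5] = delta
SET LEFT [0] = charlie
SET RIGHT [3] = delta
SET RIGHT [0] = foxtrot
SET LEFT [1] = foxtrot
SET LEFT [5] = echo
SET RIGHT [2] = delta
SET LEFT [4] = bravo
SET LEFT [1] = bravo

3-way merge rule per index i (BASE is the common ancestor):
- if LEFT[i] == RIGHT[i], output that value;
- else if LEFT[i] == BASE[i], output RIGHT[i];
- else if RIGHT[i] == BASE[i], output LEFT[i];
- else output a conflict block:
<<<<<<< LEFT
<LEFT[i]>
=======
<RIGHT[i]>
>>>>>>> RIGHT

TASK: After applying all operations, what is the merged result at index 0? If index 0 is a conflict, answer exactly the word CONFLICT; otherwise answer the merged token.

Final LEFT:  [charlie, bravo, delta, alpha, bravo, echo, delta]
Final RIGHT: [foxtrot, echo, delta, delta, echo, delta, delta]
i=0: BASE=echo L=charlie R=foxtrot all differ -> CONFLICT
i=1: L=bravo, R=echo=BASE -> take LEFT -> bravo
i=2: L=delta R=delta -> agree -> delta
i=3: L=alpha=BASE, R=delta -> take RIGHT -> delta
i=4: L=bravo, R=echo=BASE -> take LEFT -> bravo
i=5: BASE=bravo L=echo R=delta all differ -> CONFLICT
i=6: L=delta R=delta -> agree -> delta
Index 0 -> CONFLICT

Answer: CONFLICT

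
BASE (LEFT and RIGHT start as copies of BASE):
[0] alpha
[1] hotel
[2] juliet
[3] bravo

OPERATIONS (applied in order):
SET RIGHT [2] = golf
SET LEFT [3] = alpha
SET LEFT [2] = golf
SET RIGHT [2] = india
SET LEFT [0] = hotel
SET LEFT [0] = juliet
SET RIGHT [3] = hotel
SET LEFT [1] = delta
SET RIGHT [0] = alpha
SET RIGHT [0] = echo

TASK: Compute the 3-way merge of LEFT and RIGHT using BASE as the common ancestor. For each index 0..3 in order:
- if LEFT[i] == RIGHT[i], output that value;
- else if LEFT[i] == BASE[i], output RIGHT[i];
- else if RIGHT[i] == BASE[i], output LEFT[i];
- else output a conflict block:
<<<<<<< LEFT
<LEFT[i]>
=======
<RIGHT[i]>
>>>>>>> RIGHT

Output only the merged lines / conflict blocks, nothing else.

Answer: <<<<<<< LEFT
juliet
=======
echo
>>>>>>> RIGHT
delta
<<<<<<< LEFT
golf
=======
india
>>>>>>> RIGHT
<<<<<<< LEFT
alpha
=======
hotel
>>>>>>> RIGHT

Derivation:
Final LEFT:  [juliet, delta, golf, alpha]
Final RIGHT: [echo, hotel, india, hotel]
i=0: BASE=alpha L=juliet R=echo all differ -> CONFLICT
i=1: L=delta, R=hotel=BASE -> take LEFT -> delta
i=2: BASE=juliet L=golf R=india all differ -> CONFLICT
i=3: BASE=bravo L=alpha R=hotel all differ -> CONFLICT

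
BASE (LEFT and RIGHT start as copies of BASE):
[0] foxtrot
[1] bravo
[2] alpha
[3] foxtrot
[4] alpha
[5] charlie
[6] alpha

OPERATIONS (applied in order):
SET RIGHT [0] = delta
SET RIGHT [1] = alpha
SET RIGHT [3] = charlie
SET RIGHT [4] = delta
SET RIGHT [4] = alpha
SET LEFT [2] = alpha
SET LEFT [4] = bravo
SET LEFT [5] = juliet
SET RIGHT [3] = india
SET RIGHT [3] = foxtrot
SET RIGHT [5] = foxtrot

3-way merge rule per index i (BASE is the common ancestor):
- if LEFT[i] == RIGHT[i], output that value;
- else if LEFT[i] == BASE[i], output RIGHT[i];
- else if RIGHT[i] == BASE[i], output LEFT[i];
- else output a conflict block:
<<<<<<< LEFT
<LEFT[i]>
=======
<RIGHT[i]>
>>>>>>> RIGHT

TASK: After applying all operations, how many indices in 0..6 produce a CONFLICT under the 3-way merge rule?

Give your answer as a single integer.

Final LEFT:  [foxtrot, bravo, alpha, foxtrot, bravo, juliet, alpha]
Final RIGHT: [delta, alpha, alpha, foxtrot, alpha, foxtrot, alpha]
i=0: L=foxtrot=BASE, R=delta -> take RIGHT -> delta
i=1: L=bravo=BASE, R=alpha -> take RIGHT -> alpha
i=2: L=alpha R=alpha -> agree -> alpha
i=3: L=foxtrot R=foxtrot -> agree -> foxtrot
i=4: L=bravo, R=alpha=BASE -> take LEFT -> bravo
i=5: BASE=charlie L=juliet R=foxtrot all differ -> CONFLICT
i=6: L=alpha R=alpha -> agree -> alpha
Conflict count: 1

Answer: 1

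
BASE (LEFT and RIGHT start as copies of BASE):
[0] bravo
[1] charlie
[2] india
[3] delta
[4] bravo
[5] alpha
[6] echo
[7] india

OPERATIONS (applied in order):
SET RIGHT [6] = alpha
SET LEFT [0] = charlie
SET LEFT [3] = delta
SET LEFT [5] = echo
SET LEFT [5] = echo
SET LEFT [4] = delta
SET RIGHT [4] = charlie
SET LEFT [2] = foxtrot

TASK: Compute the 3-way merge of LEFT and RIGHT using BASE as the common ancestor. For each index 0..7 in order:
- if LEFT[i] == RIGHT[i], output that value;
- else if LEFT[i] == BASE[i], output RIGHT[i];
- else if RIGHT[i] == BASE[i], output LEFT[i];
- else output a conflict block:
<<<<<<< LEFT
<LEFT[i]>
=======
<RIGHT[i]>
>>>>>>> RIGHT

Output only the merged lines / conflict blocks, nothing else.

Answer: charlie
charlie
foxtrot
delta
<<<<<<< LEFT
delta
=======
charlie
>>>>>>> RIGHT
echo
alpha
india

Derivation:
Final LEFT:  [charlie, charlie, foxtrot, delta, delta, echo, echo, india]
Final RIGHT: [bravo, charlie, india, delta, charlie, alpha, alpha, india]
i=0: L=charlie, R=bravo=BASE -> take LEFT -> charlie
i=1: L=charlie R=charlie -> agree -> charlie
i=2: L=foxtrot, R=india=BASE -> take LEFT -> foxtrot
i=3: L=delta R=delta -> agree -> delta
i=4: BASE=bravo L=delta R=charlie all differ -> CONFLICT
i=5: L=echo, R=alpha=BASE -> take LEFT -> echo
i=6: L=echo=BASE, R=alpha -> take RIGHT -> alpha
i=7: L=india R=india -> agree -> india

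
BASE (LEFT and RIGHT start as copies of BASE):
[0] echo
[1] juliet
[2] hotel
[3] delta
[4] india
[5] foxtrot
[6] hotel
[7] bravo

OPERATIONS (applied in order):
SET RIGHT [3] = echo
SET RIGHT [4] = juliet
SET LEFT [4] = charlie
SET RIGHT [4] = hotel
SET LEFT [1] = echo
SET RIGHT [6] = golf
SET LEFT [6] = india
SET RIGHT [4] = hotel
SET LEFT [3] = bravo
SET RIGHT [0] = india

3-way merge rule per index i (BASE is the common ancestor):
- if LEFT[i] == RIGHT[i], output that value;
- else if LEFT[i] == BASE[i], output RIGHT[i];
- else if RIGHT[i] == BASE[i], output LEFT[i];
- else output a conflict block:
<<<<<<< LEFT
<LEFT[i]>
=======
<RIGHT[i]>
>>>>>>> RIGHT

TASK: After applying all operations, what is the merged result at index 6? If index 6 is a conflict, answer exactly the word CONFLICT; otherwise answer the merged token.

Answer: CONFLICT

Derivation:
Final LEFT:  [echo, echo, hotel, bravo, charlie, foxtrot, india, bravo]
Final RIGHT: [india, juliet, hotel, echo, hotel, foxtrot, golf, bravo]
i=0: L=echo=BASE, R=india -> take RIGHT -> india
i=1: L=echo, R=juliet=BASE -> take LEFT -> echo
i=2: L=hotel R=hotel -> agree -> hotel
i=3: BASE=delta L=bravo R=echo all differ -> CONFLICT
i=4: BASE=india L=charlie R=hotel all differ -> CONFLICT
i=5: L=foxtrot R=foxtrot -> agree -> foxtrot
i=6: BASE=hotel L=india R=golf all differ -> CONFLICT
i=7: L=bravo R=bravo -> agree -> bravo
Index 6 -> CONFLICT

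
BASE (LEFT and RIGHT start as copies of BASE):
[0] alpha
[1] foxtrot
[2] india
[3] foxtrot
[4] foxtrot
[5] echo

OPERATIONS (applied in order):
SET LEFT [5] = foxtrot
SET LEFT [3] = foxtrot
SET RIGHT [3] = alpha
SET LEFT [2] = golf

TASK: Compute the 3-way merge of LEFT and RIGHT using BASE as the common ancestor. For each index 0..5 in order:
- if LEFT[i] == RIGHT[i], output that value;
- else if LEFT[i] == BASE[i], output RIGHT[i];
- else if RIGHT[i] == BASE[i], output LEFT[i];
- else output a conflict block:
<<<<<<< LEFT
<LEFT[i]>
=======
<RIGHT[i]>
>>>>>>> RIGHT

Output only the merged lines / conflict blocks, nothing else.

Final LEFT:  [alpha, foxtrot, golf, foxtrot, foxtrot, foxtrot]
Final RIGHT: [alpha, foxtrot, india, alpha, foxtrot, echo]
i=0: L=alpha R=alpha -> agree -> alpha
i=1: L=foxtrot R=foxtrot -> agree -> foxtrot
i=2: L=golf, R=india=BASE -> take LEFT -> golf
i=3: L=foxtrot=BASE, R=alpha -> take RIGHT -> alpha
i=4: L=foxtrot R=foxtrot -> agree -> foxtrot
i=5: L=foxtrot, R=echo=BASE -> take LEFT -> foxtrot

Answer: alpha
foxtrot
golf
alpha
foxtrot
foxtrot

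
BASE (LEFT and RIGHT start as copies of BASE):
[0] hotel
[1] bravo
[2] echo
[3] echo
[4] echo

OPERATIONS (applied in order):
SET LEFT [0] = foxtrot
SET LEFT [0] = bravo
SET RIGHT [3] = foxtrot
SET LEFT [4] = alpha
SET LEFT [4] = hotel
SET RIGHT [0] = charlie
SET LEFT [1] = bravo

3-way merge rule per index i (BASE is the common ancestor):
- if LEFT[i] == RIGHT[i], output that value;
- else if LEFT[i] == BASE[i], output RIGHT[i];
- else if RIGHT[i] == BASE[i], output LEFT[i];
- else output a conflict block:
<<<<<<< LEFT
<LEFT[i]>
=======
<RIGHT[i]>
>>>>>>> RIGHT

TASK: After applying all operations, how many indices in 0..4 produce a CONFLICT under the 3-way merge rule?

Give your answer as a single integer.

Answer: 1

Derivation:
Final LEFT:  [bravo, bravo, echo, echo, hotel]
Final RIGHT: [charlie, bravo, echo, foxtrot, echo]
i=0: BASE=hotel L=bravo R=charlie all differ -> CONFLICT
i=1: L=bravo R=bravo -> agree -> bravo
i=2: L=echo R=echo -> agree -> echo
i=3: L=echo=BASE, R=foxtrot -> take RIGHT -> foxtrot
i=4: L=hotel, R=echo=BASE -> take LEFT -> hotel
Conflict count: 1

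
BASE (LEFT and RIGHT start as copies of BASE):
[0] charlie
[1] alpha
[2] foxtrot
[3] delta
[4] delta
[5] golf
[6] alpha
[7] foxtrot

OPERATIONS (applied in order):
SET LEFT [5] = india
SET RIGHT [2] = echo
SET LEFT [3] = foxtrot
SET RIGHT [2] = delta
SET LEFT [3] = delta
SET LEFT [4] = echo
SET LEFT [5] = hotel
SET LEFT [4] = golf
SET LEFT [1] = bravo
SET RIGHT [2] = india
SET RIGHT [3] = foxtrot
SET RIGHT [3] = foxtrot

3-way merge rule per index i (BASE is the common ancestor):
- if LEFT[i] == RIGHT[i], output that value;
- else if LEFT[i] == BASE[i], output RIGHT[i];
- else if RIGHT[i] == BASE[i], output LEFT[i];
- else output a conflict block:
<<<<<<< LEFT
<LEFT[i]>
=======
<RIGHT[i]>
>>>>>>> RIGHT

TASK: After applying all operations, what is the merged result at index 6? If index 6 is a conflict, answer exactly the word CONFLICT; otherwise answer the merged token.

Answer: alpha

Derivation:
Final LEFT:  [charlie, bravo, foxtrot, delta, golf, hotel, alpha, foxtrot]
Final RIGHT: [charlie, alpha, india, foxtrot, delta, golf, alpha, foxtrot]
i=0: L=charlie R=charlie -> agree -> charlie
i=1: L=bravo, R=alpha=BASE -> take LEFT -> bravo
i=2: L=foxtrot=BASE, R=india -> take RIGHT -> india
i=3: L=delta=BASE, R=foxtrot -> take RIGHT -> foxtrot
i=4: L=golf, R=delta=BASE -> take LEFT -> golf
i=5: L=hotel, R=golf=BASE -> take LEFT -> hotel
i=6: L=alpha R=alpha -> agree -> alpha
i=7: L=foxtrot R=foxtrot -> agree -> foxtrot
Index 6 -> alpha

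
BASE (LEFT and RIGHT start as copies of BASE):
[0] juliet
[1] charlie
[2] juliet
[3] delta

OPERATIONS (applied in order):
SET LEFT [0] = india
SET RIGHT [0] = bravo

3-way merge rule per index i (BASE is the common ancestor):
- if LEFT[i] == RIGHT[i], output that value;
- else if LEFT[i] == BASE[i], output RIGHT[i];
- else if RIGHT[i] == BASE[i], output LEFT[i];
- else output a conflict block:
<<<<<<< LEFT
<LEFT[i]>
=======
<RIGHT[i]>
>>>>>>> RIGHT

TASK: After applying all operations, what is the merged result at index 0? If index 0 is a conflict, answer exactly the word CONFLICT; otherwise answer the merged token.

Answer: CONFLICT

Derivation:
Final LEFT:  [india, charlie, juliet, delta]
Final RIGHT: [bravo, charlie, juliet, delta]
i=0: BASE=juliet L=india R=bravo all differ -> CONFLICT
i=1: L=charlie R=charlie -> agree -> charlie
i=2: L=juliet R=juliet -> agree -> juliet
i=3: L=delta R=delta -> agree -> delta
Index 0 -> CONFLICT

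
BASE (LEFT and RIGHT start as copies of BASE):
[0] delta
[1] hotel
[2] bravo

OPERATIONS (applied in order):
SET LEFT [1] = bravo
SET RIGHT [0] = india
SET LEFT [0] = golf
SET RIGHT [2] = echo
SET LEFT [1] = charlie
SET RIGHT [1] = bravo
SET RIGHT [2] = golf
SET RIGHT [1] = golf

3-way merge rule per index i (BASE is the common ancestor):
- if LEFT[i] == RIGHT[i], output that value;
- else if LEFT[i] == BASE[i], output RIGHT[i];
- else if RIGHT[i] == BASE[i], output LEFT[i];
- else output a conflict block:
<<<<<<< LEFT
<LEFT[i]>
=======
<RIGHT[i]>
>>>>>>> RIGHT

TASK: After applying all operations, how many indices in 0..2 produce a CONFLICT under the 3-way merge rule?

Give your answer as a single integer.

Answer: 2

Derivation:
Final LEFT:  [golf, charlie, bravo]
Final RIGHT: [india, golf, golf]
i=0: BASE=delta L=golf R=india all differ -> CONFLICT
i=1: BASE=hotel L=charlie R=golf all differ -> CONFLICT
i=2: L=bravo=BASE, R=golf -> take RIGHT -> golf
Conflict count: 2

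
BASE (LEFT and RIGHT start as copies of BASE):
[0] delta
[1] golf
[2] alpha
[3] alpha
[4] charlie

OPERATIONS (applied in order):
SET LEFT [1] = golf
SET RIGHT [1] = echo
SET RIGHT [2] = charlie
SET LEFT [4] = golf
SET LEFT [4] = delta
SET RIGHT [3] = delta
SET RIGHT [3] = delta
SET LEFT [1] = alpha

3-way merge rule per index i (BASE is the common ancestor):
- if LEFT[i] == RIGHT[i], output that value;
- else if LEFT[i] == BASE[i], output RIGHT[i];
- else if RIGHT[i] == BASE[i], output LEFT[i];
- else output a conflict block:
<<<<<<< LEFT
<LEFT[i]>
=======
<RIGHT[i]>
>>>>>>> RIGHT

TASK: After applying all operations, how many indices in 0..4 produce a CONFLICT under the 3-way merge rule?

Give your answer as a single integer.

Final LEFT:  [delta, alpha, alpha, alpha, delta]
Final RIGHT: [delta, echo, charlie, delta, charlie]
i=0: L=delta R=delta -> agree -> delta
i=1: BASE=golf L=alpha R=echo all differ -> CONFLICT
i=2: L=alpha=BASE, R=charlie -> take RIGHT -> charlie
i=3: L=alpha=BASE, R=delta -> take RIGHT -> delta
i=4: L=delta, R=charlie=BASE -> take LEFT -> delta
Conflict count: 1

Answer: 1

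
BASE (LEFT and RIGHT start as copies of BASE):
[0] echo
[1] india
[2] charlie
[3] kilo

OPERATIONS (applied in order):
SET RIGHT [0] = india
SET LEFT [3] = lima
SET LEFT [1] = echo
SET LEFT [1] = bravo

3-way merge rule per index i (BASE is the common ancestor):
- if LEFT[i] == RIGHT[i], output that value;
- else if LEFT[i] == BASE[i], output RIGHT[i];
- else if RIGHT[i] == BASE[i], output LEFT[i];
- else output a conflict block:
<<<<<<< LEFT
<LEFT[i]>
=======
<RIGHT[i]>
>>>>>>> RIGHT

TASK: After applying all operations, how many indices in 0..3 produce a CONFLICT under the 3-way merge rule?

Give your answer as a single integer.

Answer: 0

Derivation:
Final LEFT:  [echo, bravo, charlie, lima]
Final RIGHT: [india, india, charlie, kilo]
i=0: L=echo=BASE, R=india -> take RIGHT -> india
i=1: L=bravo, R=india=BASE -> take LEFT -> bravo
i=2: L=charlie R=charlie -> agree -> charlie
i=3: L=lima, R=kilo=BASE -> take LEFT -> lima
Conflict count: 0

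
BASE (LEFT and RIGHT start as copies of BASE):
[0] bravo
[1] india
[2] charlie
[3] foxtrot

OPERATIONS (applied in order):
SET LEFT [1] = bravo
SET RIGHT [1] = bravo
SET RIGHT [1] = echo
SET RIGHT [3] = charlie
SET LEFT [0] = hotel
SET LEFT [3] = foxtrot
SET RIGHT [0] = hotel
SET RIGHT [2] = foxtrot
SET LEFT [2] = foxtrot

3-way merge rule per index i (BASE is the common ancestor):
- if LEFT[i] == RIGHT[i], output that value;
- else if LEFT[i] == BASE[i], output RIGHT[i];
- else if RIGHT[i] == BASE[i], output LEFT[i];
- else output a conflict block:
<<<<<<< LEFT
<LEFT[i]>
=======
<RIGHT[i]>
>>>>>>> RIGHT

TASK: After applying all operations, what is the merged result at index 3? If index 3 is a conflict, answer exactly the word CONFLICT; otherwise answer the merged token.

Answer: charlie

Derivation:
Final LEFT:  [hotel, bravo, foxtrot, foxtrot]
Final RIGHT: [hotel, echo, foxtrot, charlie]
i=0: L=hotel R=hotel -> agree -> hotel
i=1: BASE=india L=bravo R=echo all differ -> CONFLICT
i=2: L=foxtrot R=foxtrot -> agree -> foxtrot
i=3: L=foxtrot=BASE, R=charlie -> take RIGHT -> charlie
Index 3 -> charlie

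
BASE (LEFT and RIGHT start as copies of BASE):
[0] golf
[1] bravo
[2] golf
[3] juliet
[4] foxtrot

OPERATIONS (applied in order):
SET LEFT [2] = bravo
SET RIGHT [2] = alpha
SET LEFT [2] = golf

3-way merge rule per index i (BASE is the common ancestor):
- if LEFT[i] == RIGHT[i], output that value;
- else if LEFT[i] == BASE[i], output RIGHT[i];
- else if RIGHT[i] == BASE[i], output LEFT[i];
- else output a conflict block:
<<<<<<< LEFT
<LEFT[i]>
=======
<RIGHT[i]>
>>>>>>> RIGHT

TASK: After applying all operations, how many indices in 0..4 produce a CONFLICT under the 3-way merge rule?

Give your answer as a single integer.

Final LEFT:  [golf, bravo, golf, juliet, foxtrot]
Final RIGHT: [golf, bravo, alpha, juliet, foxtrot]
i=0: L=golf R=golf -> agree -> golf
i=1: L=bravo R=bravo -> agree -> bravo
i=2: L=golf=BASE, R=alpha -> take RIGHT -> alpha
i=3: L=juliet R=juliet -> agree -> juliet
i=4: L=foxtrot R=foxtrot -> agree -> foxtrot
Conflict count: 0

Answer: 0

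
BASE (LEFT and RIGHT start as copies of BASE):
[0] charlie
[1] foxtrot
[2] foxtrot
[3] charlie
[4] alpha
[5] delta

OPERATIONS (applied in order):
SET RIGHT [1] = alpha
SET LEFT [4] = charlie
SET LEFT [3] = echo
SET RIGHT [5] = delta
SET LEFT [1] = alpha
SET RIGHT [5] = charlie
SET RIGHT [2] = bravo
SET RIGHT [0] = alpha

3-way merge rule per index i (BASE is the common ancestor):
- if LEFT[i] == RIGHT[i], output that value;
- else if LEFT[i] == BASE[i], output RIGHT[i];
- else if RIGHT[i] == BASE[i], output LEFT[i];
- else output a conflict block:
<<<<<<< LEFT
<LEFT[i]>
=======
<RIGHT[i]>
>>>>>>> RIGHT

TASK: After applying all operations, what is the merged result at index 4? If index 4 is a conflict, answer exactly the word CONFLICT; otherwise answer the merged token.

Answer: charlie

Derivation:
Final LEFT:  [charlie, alpha, foxtrot, echo, charlie, delta]
Final RIGHT: [alpha, alpha, bravo, charlie, alpha, charlie]
i=0: L=charlie=BASE, R=alpha -> take RIGHT -> alpha
i=1: L=alpha R=alpha -> agree -> alpha
i=2: L=foxtrot=BASE, R=bravo -> take RIGHT -> bravo
i=3: L=echo, R=charlie=BASE -> take LEFT -> echo
i=4: L=charlie, R=alpha=BASE -> take LEFT -> charlie
i=5: L=delta=BASE, R=charlie -> take RIGHT -> charlie
Index 4 -> charlie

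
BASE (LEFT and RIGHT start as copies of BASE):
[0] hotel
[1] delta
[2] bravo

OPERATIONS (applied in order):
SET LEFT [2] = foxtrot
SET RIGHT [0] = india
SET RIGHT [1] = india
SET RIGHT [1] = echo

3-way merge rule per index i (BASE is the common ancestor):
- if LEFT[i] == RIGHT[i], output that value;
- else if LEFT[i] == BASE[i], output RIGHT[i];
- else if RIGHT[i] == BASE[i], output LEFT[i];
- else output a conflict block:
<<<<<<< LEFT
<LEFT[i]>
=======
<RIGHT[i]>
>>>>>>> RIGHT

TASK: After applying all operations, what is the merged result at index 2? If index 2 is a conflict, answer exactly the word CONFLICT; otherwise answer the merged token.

Final LEFT:  [hotel, delta, foxtrot]
Final RIGHT: [india, echo, bravo]
i=0: L=hotel=BASE, R=india -> take RIGHT -> india
i=1: L=delta=BASE, R=echo -> take RIGHT -> echo
i=2: L=foxtrot, R=bravo=BASE -> take LEFT -> foxtrot
Index 2 -> foxtrot

Answer: foxtrot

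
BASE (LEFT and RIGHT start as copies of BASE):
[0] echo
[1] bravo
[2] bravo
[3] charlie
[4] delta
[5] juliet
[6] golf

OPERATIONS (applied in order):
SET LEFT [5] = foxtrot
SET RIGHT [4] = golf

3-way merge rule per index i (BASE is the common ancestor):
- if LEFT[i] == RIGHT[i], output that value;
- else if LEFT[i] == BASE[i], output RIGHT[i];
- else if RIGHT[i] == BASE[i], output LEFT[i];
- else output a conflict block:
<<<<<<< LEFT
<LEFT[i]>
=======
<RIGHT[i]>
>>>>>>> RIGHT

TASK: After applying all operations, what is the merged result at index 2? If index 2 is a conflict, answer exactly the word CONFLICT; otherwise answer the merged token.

Final LEFT:  [echo, bravo, bravo, charlie, delta, foxtrot, golf]
Final RIGHT: [echo, bravo, bravo, charlie, golf, juliet, golf]
i=0: L=echo R=echo -> agree -> echo
i=1: L=bravo R=bravo -> agree -> bravo
i=2: L=bravo R=bravo -> agree -> bravo
i=3: L=charlie R=charlie -> agree -> charlie
i=4: L=delta=BASE, R=golf -> take RIGHT -> golf
i=5: L=foxtrot, R=juliet=BASE -> take LEFT -> foxtrot
i=6: L=golf R=golf -> agree -> golf
Index 2 -> bravo

Answer: bravo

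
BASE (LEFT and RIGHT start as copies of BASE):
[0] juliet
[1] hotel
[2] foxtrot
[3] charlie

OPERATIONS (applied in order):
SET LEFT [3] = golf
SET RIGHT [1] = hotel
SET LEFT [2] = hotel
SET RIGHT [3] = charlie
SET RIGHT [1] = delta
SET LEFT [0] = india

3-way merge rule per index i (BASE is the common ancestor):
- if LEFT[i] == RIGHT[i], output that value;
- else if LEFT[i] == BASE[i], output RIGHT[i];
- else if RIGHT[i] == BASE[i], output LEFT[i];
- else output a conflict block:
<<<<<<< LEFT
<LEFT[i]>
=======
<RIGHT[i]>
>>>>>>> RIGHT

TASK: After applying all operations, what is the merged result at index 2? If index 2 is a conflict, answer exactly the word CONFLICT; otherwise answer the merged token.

Final LEFT:  [india, hotel, hotel, golf]
Final RIGHT: [juliet, delta, foxtrot, charlie]
i=0: L=india, R=juliet=BASE -> take LEFT -> india
i=1: L=hotel=BASE, R=delta -> take RIGHT -> delta
i=2: L=hotel, R=foxtrot=BASE -> take LEFT -> hotel
i=3: L=golf, R=charlie=BASE -> take LEFT -> golf
Index 2 -> hotel

Answer: hotel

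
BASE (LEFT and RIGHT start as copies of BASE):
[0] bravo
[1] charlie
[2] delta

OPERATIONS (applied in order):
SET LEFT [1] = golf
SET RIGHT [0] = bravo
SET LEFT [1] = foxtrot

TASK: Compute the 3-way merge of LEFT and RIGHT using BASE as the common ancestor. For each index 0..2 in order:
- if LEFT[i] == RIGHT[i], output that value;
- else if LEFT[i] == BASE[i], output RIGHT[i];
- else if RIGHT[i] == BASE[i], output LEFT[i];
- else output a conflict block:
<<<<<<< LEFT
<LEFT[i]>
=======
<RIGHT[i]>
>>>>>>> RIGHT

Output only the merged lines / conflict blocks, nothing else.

Final LEFT:  [bravo, foxtrot, delta]
Final RIGHT: [bravo, charlie, delta]
i=0: L=bravo R=bravo -> agree -> bravo
i=1: L=foxtrot, R=charlie=BASE -> take LEFT -> foxtrot
i=2: L=delta R=delta -> agree -> delta

Answer: bravo
foxtrot
delta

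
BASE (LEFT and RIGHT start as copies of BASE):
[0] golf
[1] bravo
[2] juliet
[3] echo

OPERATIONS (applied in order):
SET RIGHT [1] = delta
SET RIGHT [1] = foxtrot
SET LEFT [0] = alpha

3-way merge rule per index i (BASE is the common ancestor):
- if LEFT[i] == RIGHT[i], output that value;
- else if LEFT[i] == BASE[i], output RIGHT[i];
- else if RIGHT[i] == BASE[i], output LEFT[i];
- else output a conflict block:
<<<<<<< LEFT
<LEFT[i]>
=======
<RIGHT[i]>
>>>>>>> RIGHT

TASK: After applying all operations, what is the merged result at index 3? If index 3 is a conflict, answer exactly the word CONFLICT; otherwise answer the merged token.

Answer: echo

Derivation:
Final LEFT:  [alpha, bravo, juliet, echo]
Final RIGHT: [golf, foxtrot, juliet, echo]
i=0: L=alpha, R=golf=BASE -> take LEFT -> alpha
i=1: L=bravo=BASE, R=foxtrot -> take RIGHT -> foxtrot
i=2: L=juliet R=juliet -> agree -> juliet
i=3: L=echo R=echo -> agree -> echo
Index 3 -> echo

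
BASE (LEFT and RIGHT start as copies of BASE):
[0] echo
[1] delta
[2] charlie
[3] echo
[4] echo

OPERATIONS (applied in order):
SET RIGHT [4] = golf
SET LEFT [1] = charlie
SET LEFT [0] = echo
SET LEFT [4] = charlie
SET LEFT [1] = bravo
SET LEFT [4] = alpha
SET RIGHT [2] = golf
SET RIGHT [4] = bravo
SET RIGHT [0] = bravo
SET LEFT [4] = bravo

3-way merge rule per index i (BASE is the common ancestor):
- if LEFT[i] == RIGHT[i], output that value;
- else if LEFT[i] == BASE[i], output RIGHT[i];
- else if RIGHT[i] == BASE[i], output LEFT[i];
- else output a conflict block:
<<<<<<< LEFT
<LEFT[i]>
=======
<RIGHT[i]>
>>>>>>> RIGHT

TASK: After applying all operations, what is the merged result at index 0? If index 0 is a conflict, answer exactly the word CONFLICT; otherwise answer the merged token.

Final LEFT:  [echo, bravo, charlie, echo, bravo]
Final RIGHT: [bravo, delta, golf, echo, bravo]
i=0: L=echo=BASE, R=bravo -> take RIGHT -> bravo
i=1: L=bravo, R=delta=BASE -> take LEFT -> bravo
i=2: L=charlie=BASE, R=golf -> take RIGHT -> golf
i=3: L=echo R=echo -> agree -> echo
i=4: L=bravo R=bravo -> agree -> bravo
Index 0 -> bravo

Answer: bravo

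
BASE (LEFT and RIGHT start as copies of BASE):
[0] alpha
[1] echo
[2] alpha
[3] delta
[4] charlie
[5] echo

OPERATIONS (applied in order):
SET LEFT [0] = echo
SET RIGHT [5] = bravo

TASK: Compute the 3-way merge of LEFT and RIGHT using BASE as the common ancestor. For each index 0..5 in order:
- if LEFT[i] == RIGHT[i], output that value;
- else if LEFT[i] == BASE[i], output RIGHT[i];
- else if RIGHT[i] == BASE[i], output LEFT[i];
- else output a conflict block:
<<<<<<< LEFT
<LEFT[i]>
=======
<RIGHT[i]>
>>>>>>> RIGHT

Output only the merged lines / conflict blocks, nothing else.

Answer: echo
echo
alpha
delta
charlie
bravo

Derivation:
Final LEFT:  [echo, echo, alpha, delta, charlie, echo]
Final RIGHT: [alpha, echo, alpha, delta, charlie, bravo]
i=0: L=echo, R=alpha=BASE -> take LEFT -> echo
i=1: L=echo R=echo -> agree -> echo
i=2: L=alpha R=alpha -> agree -> alpha
i=3: L=delta R=delta -> agree -> delta
i=4: L=charlie R=charlie -> agree -> charlie
i=5: L=echo=BASE, R=bravo -> take RIGHT -> bravo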